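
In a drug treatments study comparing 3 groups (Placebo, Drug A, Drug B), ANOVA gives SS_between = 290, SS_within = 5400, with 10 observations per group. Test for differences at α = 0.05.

df_between = 2, df_within = 27. F = MS_between/MS_within = 145.0/200.0 = 0.725. F_crit ≈ 3.354. Fail to reject H₀.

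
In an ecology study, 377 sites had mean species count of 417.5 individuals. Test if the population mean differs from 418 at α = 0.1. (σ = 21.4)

z = (x̄ - μ₀)/(σ/√n) = (417.5 - 418)/(21.4/√377) = -0.454. Critical value: ±1.645. Since |-0.454| ≤ 1.645, Fail to reject H₀.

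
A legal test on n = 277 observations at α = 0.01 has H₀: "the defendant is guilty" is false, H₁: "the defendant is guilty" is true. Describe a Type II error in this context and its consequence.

Type II error: failing to reject H₀ when it is false — concluding that the defendant is guilty is not supported when in fact it is. Consequence: acquitting a guilty person.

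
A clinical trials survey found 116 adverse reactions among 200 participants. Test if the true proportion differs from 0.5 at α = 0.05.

p̂ = 0.58, p₀ = 0.5. z = (p̂ - p₀)/√(p₀(1-p₀)/n) = 2.263. Critical: ±1.96. Reject H₀.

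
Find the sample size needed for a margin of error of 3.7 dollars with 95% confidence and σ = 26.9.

n = (z*σ/E)² = (1.96×26.9/3.7)² = 203.1 → n = 204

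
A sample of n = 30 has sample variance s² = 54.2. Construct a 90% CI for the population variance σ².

df = 29. χ²_{0.05} = 42.557, χ²_{0.95} = 17.708. CI for σ² = ((n-1)s²/χ²_{α/2}, (n-1)s²/χ²_{1-α/2}) = (29·54.2/42.557, 29·54.2/17.708) = (36.93, 88.76)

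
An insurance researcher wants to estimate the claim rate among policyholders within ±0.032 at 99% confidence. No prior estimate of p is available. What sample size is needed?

Conservative approach: use p = 0.5 (maximizes p(1-p) = 0.25). n = z²(0.25)/E² = 2.576²×0.25/0.032² = 1620.1 → n = 1621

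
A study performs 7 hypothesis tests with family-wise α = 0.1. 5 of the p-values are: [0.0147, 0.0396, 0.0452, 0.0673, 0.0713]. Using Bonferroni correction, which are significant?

Bonferroni α = 0.1/7 = 0.01429. None of the given p-values are significant.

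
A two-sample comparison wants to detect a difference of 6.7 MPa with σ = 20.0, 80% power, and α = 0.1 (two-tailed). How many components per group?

n per group = 2(z_α/2 + z_β)²σ²/d² = 2×(1.645 + 0.84)²×20.0²/6.7² = 110.1 → n = 111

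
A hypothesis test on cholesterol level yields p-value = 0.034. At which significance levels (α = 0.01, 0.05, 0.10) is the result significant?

p = 0.034. Significant at: α = 0.05, 0.1.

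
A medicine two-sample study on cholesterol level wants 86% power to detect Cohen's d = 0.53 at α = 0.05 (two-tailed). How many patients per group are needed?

z_{α/2} = 1.96, z_β = Φ⁻¹(0.86) = 1.08. For medium effect (d = 0.53): n per group = 2(z_{α/2} + z_β)²/d² = 2(1.96 + 1.08)²/0.53² = 65.8 → 66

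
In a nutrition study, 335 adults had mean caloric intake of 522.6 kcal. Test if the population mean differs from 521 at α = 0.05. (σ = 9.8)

z = (x̄ - μ₀)/(σ/√n) = (522.6 - 521)/(9.8/√335) = 2.988. Critical value: ±1.96. Since |2.988| > 1.96, Reject H₀.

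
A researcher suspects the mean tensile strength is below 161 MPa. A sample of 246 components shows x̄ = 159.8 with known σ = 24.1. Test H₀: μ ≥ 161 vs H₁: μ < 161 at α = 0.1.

z = -0.781. Critical value: -1.28. Fail to reject H₀.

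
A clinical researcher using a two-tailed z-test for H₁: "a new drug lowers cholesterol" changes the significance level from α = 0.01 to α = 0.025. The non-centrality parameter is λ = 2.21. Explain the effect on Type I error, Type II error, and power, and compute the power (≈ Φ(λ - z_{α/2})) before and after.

Increasing α from 0.01 to 0.025:
• Type I error rate increases (α is the Type I rate by definition).
• Critical value moves from z_{α/2} = 2.576 to 2.241, so power = Φ(λ - z_{α/2}) goes from Φ(2.21 - 2.576) = 0.357 to Φ(2.21 - 2.241) = 0.488.
• Type II error rate β = 1 - power therefore decreases (0.643 → 0.512).
Appropriate when false negatives are costly — here, shelving an effective drug — patients miss out on a treatment that would have helped.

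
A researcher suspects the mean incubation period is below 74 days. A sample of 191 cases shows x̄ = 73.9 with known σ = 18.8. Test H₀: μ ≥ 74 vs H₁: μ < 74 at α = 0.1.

z = -0.074. Critical value: -1.28. Fail to reject H₀.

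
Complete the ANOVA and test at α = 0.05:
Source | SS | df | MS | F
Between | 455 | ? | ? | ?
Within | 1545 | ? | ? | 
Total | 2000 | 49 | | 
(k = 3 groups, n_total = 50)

df_between = 2, df_within = 47. MS_between = 227.5, MS_within = 32.87. F = 6.921, F_crit ≈ 3.195. Reject H₀.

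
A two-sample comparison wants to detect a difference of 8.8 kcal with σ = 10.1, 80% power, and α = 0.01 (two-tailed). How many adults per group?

n per group = 2(z_α/2 + z_β)²σ²/d² = 2×(2.576 + 0.84)²×10.1²/8.8² = 30.7 → n = 31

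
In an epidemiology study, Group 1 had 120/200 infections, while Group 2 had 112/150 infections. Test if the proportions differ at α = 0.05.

p̂₁ = 0.6, p̂₂ = 0.747, pooled p̂ = 0.663. z = -2.872. Critical: ±1.96. Reject H₀.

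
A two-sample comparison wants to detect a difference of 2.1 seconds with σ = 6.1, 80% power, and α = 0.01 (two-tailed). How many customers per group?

n per group = 2(z_α/2 + z_β)²σ²/d² = 2×(2.576 + 0.84)²×6.1²/2.1² = 196.9 → n = 197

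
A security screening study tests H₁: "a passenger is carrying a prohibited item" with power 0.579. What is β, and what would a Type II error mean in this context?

β = 1 - power = 1 - 0.579 = 0.421. A Type II error is failing to reject H₀ when H₀ is false (false negative) — here, failing to conclude that a passenger is carrying a prohibited item when in fact it is true. Consequence: letting a prohibited item through — security breach.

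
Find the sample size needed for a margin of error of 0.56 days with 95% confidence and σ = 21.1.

n = (z*σ/E)² = (1.96×21.1/0.56)² = 5453.8 → n = 5454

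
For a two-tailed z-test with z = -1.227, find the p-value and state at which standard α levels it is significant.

p = 2·P(Z > |-1.227|) = 2·(1 - Φ(1.227)) ≈ 0.2198. Not significant at any standard level.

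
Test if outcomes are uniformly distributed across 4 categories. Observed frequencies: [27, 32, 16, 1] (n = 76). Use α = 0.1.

Expected = 19 each. χ² = Σ(O-E)²/E = 29.789. df = 3, critical value = 6.251. Reject H₀.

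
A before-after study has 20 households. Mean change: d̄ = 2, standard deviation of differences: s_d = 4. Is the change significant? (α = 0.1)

t = d̄/(s_d/√n) = 2/(4/√20) = 2.236. df = 19, critical t = ±1.729. Reject H₀.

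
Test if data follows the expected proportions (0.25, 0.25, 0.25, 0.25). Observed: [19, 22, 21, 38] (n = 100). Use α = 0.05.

Expected: [25.0, 25.0, 25.0, 25.0]. χ² = 9.2. df = 3, critical = 7.815. Reject H₀.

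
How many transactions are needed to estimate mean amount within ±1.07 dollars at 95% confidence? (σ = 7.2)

n = (z*σ/E)² = (1.96×7.2/1.07)² = 173.9 → n = 174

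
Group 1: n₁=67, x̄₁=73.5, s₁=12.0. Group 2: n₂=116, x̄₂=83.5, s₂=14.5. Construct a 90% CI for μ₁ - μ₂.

Difference = -10.0. SE = √(12.0²/67 + 14.5²/116) = 1.99. CI = (-13.27, -6.73)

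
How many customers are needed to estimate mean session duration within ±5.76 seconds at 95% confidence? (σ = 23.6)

n = (z*σ/E)² = (1.96×23.6/5.76)² = 64.5 → n = 65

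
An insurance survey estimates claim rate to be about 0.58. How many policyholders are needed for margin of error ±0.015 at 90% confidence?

n = z²p(1-p)/E² = 1.645²×0.58×0.42/0.015² = 2929.7 → n = 2930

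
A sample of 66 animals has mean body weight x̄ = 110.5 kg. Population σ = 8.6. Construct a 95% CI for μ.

CI = x̄ ± z*(σ/√n) = 110.5 ± 1.96(8.6/√66) = 110.5 ± 2.07 = (108.43, 112.57)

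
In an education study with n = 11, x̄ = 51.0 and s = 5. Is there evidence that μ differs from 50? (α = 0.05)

t = (x̄ - μ₀)/(s/√n) = (51.0 - 50)/(5/√11) = 0.663. df = 10, critical t = ±2.228. Fail to reject H₀.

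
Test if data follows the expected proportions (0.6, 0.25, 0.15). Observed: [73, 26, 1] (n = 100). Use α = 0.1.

Expected: [60.0, 25.0, 15.0]. χ² = 15.923. df = 2, critical = 4.605. Reject H₀.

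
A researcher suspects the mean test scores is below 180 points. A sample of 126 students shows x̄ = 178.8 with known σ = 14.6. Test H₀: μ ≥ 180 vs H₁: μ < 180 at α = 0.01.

z = -0.923. Critical value: -2.33. Fail to reject H₀.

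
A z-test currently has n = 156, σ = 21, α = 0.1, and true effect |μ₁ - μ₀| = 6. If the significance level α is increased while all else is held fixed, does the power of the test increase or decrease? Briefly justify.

Power increases: a larger α lowers the critical value, so more of the H₁ sampling distribution falls in the rejection region.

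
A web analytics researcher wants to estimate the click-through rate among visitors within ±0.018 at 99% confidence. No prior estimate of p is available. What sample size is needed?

Conservative approach: use p = 0.5 (maximizes p(1-p) = 0.25). n = z²(0.25)/E² = 2.576²×0.25/0.018² = 5120.2 → n = 5121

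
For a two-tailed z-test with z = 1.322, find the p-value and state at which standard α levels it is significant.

p = 2·P(Z > |1.322|) = 2·(1 - Φ(1.322)) ≈ 0.1862. Not significant at any standard level.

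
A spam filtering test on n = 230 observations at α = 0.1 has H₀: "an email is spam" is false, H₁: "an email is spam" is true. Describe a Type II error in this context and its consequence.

Type II error: failing to reject H₀ when it is false — concluding that an email is spam is not supported when in fact it is. Consequence: a spam email lands in the inbox.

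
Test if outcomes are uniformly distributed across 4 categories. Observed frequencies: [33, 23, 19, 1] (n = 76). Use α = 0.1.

Expected = 19 each. χ² = Σ(O-E)²/E = 28.211. df = 3, critical value = 6.251. Reject H₀.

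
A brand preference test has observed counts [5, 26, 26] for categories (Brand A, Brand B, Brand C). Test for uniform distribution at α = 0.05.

Expected = 19 each. χ² = Σ(O-E)²/E = 15.474. df = 2, critical value = 5.991. Reject H₀.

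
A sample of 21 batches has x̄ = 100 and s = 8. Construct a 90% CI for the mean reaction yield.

CI = x̄ ± t*(s/√n) = 100 ± 1.725(8/√21) = (96.99, 103.01)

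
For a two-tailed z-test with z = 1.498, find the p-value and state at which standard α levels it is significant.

p = 2·P(Z > |1.498|) = 2·(1 - Φ(1.498)) ≈ 0.1341. Not significant at any standard level.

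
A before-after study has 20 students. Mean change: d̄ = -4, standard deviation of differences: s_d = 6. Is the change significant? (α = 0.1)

t = d̄/(s_d/√n) = -4/(6/√20) = -2.981. df = 19, critical t = ±1.729. Reject H₀.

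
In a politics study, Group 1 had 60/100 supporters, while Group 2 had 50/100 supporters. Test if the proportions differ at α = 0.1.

p̂₁ = 0.6, p̂₂ = 0.5, pooled p̂ = 0.55. z = 1.421. Critical: ±1.645. Fail to reject H₀.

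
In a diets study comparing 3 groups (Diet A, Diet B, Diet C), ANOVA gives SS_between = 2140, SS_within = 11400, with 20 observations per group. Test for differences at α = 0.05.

df_between = 2, df_within = 57. F = MS_between/MS_within = 1070.0/200.0 = 5.35. F_crit ≈ 3.159. Reject H₀. At least one mean differs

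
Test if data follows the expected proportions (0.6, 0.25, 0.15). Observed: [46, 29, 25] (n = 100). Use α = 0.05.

Expected: [60.0, 25.0, 15.0]. χ² = 10.573. df = 2, critical = 5.991. Reject H₀.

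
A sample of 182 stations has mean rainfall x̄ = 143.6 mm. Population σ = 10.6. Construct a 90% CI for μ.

CI = x̄ ± z*(σ/√n) = 143.6 ± 1.645(10.6/√182) = 143.6 ± 1.29 = (142.31, 144.89)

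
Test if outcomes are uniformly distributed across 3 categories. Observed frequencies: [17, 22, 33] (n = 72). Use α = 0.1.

Expected = 24 each. χ² = Σ(O-E)²/E = 5.583. df = 2, critical value = 4.605. Reject H₀.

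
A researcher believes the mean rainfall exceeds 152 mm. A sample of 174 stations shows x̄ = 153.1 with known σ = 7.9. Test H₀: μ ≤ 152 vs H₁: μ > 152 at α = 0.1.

z = 1.837. Critical value: 1.28. Reject H₀.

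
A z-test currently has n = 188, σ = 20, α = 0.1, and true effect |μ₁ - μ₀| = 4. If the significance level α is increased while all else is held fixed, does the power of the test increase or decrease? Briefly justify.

Power increases: a larger α lowers the critical value, so more of the H₁ sampling distribution falls in the rejection region.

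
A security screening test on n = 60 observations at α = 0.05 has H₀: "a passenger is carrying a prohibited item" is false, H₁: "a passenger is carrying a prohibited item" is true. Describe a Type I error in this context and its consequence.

Type I error: rejecting H₀ when it is true — concluding that a passenger is carrying a prohibited item when in fact it is not. Consequence: detaining an innocent passenger — delay and inconvenience.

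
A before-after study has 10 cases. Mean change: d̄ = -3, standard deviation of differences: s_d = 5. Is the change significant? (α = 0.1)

t = d̄/(s_d/√n) = -3/(5/√10) = -1.897. df = 9, critical t = ±1.833. Reject H₀.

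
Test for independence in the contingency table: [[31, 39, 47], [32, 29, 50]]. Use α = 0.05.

χ² = 1.422. df = 2, critical = 5.991. Fail to reject H₀. No evidence of dependence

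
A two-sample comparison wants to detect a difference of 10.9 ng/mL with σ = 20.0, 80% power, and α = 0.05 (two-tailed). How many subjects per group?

n per group = 2(z_α/2 + z_β)²σ²/d² = 2×(1.96 + 0.84)²×20.0²/10.9² = 52.8 → n = 53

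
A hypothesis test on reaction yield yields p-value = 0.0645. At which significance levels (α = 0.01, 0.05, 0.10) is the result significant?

p = 0.0645. Significant at: α = 0.1.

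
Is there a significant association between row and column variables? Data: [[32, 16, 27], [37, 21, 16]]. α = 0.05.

χ² = 3.845. df = 2, critical = 5.991. Fail to reject H₀. No evidence of dependence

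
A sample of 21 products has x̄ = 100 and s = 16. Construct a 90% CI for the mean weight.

CI = x̄ ± t*(s/√n) = 100 ± 1.725(16/√21) = (93.98, 106.02)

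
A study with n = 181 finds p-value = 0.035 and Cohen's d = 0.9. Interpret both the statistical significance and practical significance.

Statistically significant (p = 0.035 < 0.05). Cohen's d = 0.9 indicates a large effect size. Both statistical and practical significance should be considered.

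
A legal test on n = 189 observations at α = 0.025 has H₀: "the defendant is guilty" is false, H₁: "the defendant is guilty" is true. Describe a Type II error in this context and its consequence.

Type II error: failing to reject H₀ when it is false — concluding that the defendant is guilty is not supported when in fact it is. Consequence: acquitting a guilty person.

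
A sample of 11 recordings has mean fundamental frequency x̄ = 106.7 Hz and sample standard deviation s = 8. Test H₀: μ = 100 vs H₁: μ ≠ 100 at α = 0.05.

t = (x̄ - μ₀)/(s/√n) = (106.7 - 100)/(8/√11) = 2.778. df = 10, critical t = ±2.228. Reject H₀.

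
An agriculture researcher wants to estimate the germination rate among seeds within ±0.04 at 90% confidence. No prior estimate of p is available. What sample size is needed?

Conservative approach: use p = 0.5 (maximizes p(1-p) = 0.25). n = z²(0.25)/E² = 1.645²×0.25/0.04² = 422.8 → n = 423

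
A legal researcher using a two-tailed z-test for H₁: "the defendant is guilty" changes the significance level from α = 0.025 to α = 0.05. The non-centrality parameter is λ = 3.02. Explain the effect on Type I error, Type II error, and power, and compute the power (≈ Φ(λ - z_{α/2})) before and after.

Increasing α from 0.025 to 0.05:
• Type I error rate increases (α is the Type I rate by definition).
• Critical value moves from z_{α/2} = 2.241 to 1.96, so power = Φ(λ - z_{α/2}) goes from Φ(3.02 - 2.241) = 0.782 to Φ(3.02 - 1.96) = 0.855.
• Type II error rate β = 1 - power therefore decreases (0.218 → 0.145).
Appropriate when false negatives are costly — here, acquitting a guilty person.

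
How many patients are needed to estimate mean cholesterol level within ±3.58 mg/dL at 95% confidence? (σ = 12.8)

n = (z*σ/E)² = (1.96×12.8/3.58)² = 49.1 → n = 50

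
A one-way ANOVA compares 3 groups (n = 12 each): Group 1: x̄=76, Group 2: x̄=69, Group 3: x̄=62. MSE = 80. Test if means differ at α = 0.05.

Grand mean = 69.0. SS_between = 1176.0, MS_between = 588.0. F = 7.35, F_crit ≈ 3.285. Reject H₀.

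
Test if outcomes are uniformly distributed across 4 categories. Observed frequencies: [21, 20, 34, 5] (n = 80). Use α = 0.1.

Expected = 20 each. χ² = Σ(O-E)²/E = 21.1. df = 3, critical value = 6.251. Reject H₀.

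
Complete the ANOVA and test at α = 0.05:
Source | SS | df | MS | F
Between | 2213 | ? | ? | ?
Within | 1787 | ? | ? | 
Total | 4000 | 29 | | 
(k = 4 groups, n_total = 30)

df_between = 3, df_within = 26. MS_between = 737.67, MS_within = 68.73. F = 10.733, F_crit ≈ 2.975. Reject H₀.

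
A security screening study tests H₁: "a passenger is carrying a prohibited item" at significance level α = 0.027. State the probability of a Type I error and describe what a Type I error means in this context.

P(Type I error) = α = 0.027. A Type I error is rejecting H₀ when H₀ is actually true (false positive) — here, concluding that a passenger is carrying a prohibited item when in fact this is not the case. Consequence: detaining an innocent passenger — delay and inconvenience.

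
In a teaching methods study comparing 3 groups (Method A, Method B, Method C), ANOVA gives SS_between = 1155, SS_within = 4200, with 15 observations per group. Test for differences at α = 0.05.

df_between = 2, df_within = 42. F = MS_between/MS_within = 577.5/100.0 = 5.775. F_crit ≈ 3.22. Reject H₀. At least one mean differs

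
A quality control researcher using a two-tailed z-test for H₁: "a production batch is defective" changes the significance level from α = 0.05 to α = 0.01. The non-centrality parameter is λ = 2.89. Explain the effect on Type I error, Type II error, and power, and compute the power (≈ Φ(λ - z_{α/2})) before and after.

Decreasing α from 0.05 to 0.01:
• Type I error rate decreases (α is the Type I rate by definition).
• Critical value moves from z_{α/2} = 1.96 to 2.576, so power = Φ(λ - z_{α/2}) goes from Φ(2.89 - 1.96) = 0.824 to Φ(2.89 - 2.576) = 0.623.
• Type II error rate β = 1 - power therefore increases (0.176 → 0.377).
Appropriate when false positives are costly — here, scrapping a good batch — wasted material and cost for no reason.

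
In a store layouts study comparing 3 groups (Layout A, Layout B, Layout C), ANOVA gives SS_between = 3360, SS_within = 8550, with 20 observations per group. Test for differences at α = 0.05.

df_between = 2, df_within = 57. F = MS_between/MS_within = 1680.0/150.0 = 11.2. F_crit ≈ 3.159. Reject H₀. At least one mean differs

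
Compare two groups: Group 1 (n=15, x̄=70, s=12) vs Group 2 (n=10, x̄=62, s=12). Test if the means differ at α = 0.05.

Pooled sp = 12.0. t = 1.633, df = 23. Critical t = ±2.069. Fail to reject H₀.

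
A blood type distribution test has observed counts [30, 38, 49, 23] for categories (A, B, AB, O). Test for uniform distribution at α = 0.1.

Expected = 35 each. χ² = Σ(O-E)²/E = 10.686. df = 3, critical value = 6.251. Reject H₀.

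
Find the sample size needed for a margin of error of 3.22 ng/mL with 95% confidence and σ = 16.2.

n = (z*σ/E)² = (1.96×16.2/3.22)² = 97.2 → n = 98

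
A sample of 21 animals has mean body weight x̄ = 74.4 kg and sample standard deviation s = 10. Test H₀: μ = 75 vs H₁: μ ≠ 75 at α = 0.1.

t = (x̄ - μ₀)/(s/√n) = (74.4 - 75)/(10/√21) = -0.275. df = 20, critical t = ±1.725. Fail to reject H₀.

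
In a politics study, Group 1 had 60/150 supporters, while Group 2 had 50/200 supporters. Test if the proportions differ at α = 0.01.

p̂₁ = 0.4, p̂₂ = 0.25, pooled p̂ = 0.314. z = 2.991. Critical: ±2.576. Reject H₀.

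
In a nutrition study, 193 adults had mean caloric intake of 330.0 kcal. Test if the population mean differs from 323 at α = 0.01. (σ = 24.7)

z = (x̄ - μ₀)/(σ/√n) = (330.0 - 323)/(24.7/√193) = 3.937. Critical value: ±2.576. Since |3.937| > 2.576, Reject H₀.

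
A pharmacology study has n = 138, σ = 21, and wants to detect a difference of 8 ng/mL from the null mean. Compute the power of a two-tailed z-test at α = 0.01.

SE = σ/√n = 21/√138 = 1.788. Non-centrality λ = d/SE = 8/1.788 = 4.475. Power ≈ Φ(λ - z_{α/2}) = Φ(4.475 - 2.576) = Φ(1.899) = 0.971.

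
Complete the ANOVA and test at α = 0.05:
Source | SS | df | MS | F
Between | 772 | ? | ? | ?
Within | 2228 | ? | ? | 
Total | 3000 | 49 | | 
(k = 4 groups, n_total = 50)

df_between = 3, df_within = 46. MS_between = 257.33, MS_within = 48.43. F = 5.313, F_crit ≈ 2.807. Reject H₀.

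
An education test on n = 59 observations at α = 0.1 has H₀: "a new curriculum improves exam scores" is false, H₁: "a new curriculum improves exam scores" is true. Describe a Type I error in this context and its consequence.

Type I error: rejecting H₀ when it is true — concluding that a new curriculum improves exam scores when in fact it is not. Consequence: adopting a curriculum that gives no real benefit — disruption for nothing.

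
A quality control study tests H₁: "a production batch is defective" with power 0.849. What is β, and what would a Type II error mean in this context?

β = 1 - power = 1 - 0.849 = 0.151. A Type II error is failing to reject H₀ when H₀ is false (false negative) — here, failing to conclude that a production batch is defective when in fact it is true. Consequence: shipping a defective batch — faulty products reach customers.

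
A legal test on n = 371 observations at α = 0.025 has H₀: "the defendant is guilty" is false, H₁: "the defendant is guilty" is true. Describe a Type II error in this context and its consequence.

Type II error: failing to reject H₀ when it is false — concluding that the defendant is guilty is not supported when in fact it is. Consequence: acquitting a guilty person.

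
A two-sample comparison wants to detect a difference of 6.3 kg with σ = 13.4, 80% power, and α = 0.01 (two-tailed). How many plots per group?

n per group = 2(z_α/2 + z_β)²σ²/d² = 2×(2.576 + 0.84)²×13.4²/6.3² = 105.6 → n = 106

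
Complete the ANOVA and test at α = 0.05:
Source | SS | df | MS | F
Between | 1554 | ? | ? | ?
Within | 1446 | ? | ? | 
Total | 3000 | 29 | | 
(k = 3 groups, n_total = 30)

df_between = 2, df_within = 27. MS_between = 777.0, MS_within = 53.56. F = 14.508, F_crit ≈ 3.354. Reject H₀.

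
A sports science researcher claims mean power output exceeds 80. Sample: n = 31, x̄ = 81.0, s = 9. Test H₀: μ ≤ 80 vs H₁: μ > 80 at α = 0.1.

t = (81.0 - 80)/(9/√31) = 0.619, df = 30. Critical t = 1.31. Fail to reject H₀.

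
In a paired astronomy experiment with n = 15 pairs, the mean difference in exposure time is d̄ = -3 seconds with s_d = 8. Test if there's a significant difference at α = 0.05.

t = d̄/(s_d/√n) = -3/(8/√15) = -1.452. df = 14, critical t = ±2.145. Fail to reject H₀.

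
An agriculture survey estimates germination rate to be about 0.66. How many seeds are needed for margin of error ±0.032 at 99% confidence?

n = z²p(1-p)/E² = 2.576²×0.66×0.34/0.032² = 1454.2 → n = 1455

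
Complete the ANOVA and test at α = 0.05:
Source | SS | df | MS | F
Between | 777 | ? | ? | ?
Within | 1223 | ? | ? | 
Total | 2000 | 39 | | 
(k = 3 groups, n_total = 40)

df_between = 2, df_within = 37. MS_between = 388.5, MS_within = 33.05. F = 11.753, F_crit ≈ 3.252. Reject H₀.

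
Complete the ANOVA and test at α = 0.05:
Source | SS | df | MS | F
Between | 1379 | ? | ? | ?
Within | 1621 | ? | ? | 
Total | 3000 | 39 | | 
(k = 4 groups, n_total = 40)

df_between = 3, df_within = 36. MS_between = 459.67, MS_within = 45.03. F = 10.209, F_crit ≈ 2.866. Reject H₀.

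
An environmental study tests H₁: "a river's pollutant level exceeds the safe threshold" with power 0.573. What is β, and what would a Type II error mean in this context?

β = 1 - power = 1 - 0.573 = 0.427. A Type II error is failing to reject H₀ when H₀ is false (false negative) — here, failing to conclude that a river's pollutant level exceeds the safe threshold when in fact it is true. Consequence: allowing unsafe pollution to continue.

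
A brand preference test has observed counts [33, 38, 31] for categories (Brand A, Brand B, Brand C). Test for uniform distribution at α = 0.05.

Expected = 34 each. χ² = Σ(O-E)²/E = 0.765. df = 2, critical value = 5.991. Fail to reject H₀.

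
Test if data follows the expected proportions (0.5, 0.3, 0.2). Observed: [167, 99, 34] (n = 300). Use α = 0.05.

Expected: [150.0, 90.0, 60.0]. χ² = 14.093. df = 2, critical = 5.991. Reject H₀.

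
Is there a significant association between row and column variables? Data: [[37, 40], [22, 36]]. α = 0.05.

χ² = 1.377. df = 1, critical = 3.841. Fail to reject H₀. No evidence of dependence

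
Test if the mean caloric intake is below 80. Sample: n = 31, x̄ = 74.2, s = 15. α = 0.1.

t = (74.2 - 80)/(15/√31) = -2.153, df = 30. Critical t = -1.31. Reject H₀.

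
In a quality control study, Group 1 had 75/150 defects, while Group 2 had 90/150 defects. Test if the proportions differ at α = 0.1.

p̂₁ = 0.5, p̂₂ = 0.6, pooled p̂ = 0.55. z = -1.741. Critical: ±1.645. Reject H₀.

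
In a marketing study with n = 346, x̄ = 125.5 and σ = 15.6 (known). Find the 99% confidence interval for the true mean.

CI = x̄ ± z*(σ/√n) = 125.5 ± 2.576(15.6/√346) = 125.5 ± 2.16 = (123.34, 127.66)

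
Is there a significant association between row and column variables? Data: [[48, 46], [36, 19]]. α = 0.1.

χ² = 2.922. df = 1, critical = 2.706. Reject H₀. Variables are dependent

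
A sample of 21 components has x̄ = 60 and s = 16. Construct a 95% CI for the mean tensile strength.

CI = x̄ ± t*(s/√n) = 60 ± 2.086(16/√21) = (52.72, 67.28)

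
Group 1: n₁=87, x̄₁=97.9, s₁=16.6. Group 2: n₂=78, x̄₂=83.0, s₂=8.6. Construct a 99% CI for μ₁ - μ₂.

Difference = 14.9. SE = √(16.6²/87 + 8.6²/78) = 2.029. CI = (9.67, 20.13)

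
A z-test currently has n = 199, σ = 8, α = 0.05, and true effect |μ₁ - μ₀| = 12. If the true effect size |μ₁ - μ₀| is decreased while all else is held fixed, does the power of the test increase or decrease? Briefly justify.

Power decreases: a smaller true effect decreases the non-centrality λ = |μ₁ - μ₀|/(σ/√n).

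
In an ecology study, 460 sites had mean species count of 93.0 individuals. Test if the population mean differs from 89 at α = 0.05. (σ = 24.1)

z = (x̄ - μ₀)/(σ/√n) = (93.0 - 89)/(24.1/√460) = 3.56. Critical value: ±1.96. Since |3.56| > 1.96, Reject H₀.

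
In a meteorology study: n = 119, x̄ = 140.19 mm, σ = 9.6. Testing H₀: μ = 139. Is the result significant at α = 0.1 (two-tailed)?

z = (140.19 - 139)/(9.6/√119) = 1.352. Since |z| ≤ 1.645, not significant at α = 0.1.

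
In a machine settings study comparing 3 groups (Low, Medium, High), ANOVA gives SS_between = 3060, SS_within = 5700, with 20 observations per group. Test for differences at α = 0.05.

df_between = 2, df_within = 57. F = MS_between/MS_within = 1530.0/100.0 = 15.3. F_crit ≈ 3.159. Reject H₀. At least one mean differs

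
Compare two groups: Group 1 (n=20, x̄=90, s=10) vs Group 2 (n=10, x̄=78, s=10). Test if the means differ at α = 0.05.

Pooled sp = 10.0. t = 3.098, df = 28. Critical t = ±2.048. Reject H₀.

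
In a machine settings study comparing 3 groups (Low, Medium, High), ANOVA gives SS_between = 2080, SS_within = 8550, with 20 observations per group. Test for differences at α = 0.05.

df_between = 2, df_within = 57. F = MS_between/MS_within = 1040.0/150.0 = 6.933. F_crit ≈ 3.159. Reject H₀. At least one mean differs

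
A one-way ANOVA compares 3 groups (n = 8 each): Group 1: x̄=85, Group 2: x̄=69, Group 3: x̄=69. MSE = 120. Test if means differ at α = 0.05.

Grand mean = 74.33. SS_between = 1365.33, MS_between = 682.67. F = 5.689, F_crit ≈ 3.467. Reject H₀.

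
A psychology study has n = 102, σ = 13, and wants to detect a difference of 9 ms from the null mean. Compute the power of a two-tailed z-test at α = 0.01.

SE = σ/√n = 13/√102 = 1.287. Non-centrality λ = d/SE = 9/1.287 = 6.992. Power ≈ Φ(λ - z_{α/2}) = Φ(6.992 - 2.576) = Φ(4.416) = 1.0.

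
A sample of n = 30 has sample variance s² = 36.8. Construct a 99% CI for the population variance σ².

df = 29. χ²_{0.005} = 52.336, χ²_{0.995} = 13.121. CI for σ² = ((n-1)s²/χ²_{α/2}, (n-1)s²/χ²_{1-α/2}) = (29·36.8/52.336, 29·36.8/13.121) = (20.39, 81.34)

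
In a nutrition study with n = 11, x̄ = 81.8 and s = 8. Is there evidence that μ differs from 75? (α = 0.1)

t = (x̄ - μ₀)/(s/√n) = (81.8 - 75)/(8/√11) = 2.819. df = 10, critical t = ±1.812. Reject H₀.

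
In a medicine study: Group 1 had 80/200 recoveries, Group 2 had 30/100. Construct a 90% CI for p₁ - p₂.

p̂₁ = 0.4, p̂₂ = 0.3. Difference = 0.1. CI = (0.006, 0.194)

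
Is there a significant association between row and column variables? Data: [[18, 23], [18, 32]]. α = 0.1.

χ² = 0.588. df = 1, critical = 2.706. Fail to reject H₀. No evidence of dependence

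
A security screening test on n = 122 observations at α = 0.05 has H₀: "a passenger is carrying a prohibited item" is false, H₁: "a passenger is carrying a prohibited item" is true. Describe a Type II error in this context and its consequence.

Type II error: failing to reject H₀ when it is false — concluding that a passenger is carrying a prohibited item is not supported when in fact it is. Consequence: letting a prohibited item through — security breach.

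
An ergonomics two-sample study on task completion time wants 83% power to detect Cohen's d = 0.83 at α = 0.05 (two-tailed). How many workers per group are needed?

z_{α/2} = 1.96, z_β = Φ⁻¹(0.83) = 0.954. For large effect (d = 0.83): n per group = 2(z_{α/2} + z_β)²/d² = 2(1.96 + 0.954)²/0.83² = 24.7 → 25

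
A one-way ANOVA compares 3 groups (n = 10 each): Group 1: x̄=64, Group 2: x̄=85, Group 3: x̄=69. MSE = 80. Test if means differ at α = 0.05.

Grand mean = 72.67. SS_between = 2406.67, MS_between = 1203.33. F = 15.042, F_crit ≈ 3.354. Reject H₀.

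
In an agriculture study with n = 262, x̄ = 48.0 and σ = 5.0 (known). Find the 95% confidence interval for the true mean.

CI = x̄ ± z*(σ/√n) = 48.0 ± 1.96(5.0/√262) = 48.0 ± 0.61 = (47.39, 48.61)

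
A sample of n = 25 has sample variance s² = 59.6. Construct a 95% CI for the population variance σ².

df = 24. χ²_{0.025} = 39.364, χ²_{0.975} = 12.401. CI for σ² = ((n-1)s²/χ²_{α/2}, (n-1)s²/χ²_{1-α/2}) = (24·59.6/39.364, 24·59.6/12.401) = (36.34, 115.35)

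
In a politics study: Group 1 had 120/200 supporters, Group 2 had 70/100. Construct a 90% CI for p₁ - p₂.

p̂₁ = 0.6, p̂₂ = 0.7. Difference = -0.1. CI = (-0.194, -0.006)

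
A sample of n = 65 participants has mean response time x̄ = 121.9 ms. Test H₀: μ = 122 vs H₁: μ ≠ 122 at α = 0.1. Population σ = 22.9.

z = (x̄ - μ₀)/(σ/√n) = (121.9 - 122)/(22.9/√65) = -0.035. Critical value: ±1.645. Since |-0.035| ≤ 1.645, Fail to reject H₀.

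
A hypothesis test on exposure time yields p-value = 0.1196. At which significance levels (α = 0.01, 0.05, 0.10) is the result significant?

p = 0.1196. Not significant at any of the given levels.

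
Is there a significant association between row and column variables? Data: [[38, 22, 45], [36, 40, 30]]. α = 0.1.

χ² = 8.275. df = 2, critical = 4.605. Reject H₀. Variables are dependent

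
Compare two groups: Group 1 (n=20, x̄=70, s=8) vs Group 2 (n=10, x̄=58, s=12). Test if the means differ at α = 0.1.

Pooled sp = 9.47. t = 3.271, df = 28. Critical t = ±1.701. Reject H₀.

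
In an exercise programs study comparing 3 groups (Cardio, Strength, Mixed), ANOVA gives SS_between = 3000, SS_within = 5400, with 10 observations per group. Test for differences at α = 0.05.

df_between = 2, df_within = 27. F = MS_between/MS_within = 1500.0/200.0 = 7.5. F_crit ≈ 3.354. Reject H₀. At least one mean differs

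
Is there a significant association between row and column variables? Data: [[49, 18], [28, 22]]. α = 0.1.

χ² = 3.736. df = 1, critical = 2.706. Reject H₀. Variables are dependent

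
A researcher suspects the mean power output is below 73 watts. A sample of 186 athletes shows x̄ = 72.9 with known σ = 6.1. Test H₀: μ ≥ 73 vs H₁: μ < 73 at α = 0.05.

z = -0.224. Critical value: -1.645. Fail to reject H₀.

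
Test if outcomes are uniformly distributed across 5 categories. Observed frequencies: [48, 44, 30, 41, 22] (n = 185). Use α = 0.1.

Expected = 37 each. χ² = Σ(O-E)²/E = 12.432. df = 4, critical value = 7.779. Reject H₀.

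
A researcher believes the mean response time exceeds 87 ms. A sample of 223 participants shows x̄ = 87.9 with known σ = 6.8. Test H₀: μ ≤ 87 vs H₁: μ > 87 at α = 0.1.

z = 1.976. Critical value: 1.28. Reject H₀.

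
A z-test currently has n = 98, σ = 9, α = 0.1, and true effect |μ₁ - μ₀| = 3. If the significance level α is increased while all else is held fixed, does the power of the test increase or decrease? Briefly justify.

Power increases: a larger α lowers the critical value, so more of the H₁ sampling distribution falls in the rejection region.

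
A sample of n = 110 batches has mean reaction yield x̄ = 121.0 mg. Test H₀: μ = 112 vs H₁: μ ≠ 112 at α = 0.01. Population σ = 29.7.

z = (x̄ - μ₀)/(σ/√n) = (121.0 - 112)/(29.7/√110) = 3.178. Critical value: ±2.576. Since |3.178| > 2.576, Reject H₀.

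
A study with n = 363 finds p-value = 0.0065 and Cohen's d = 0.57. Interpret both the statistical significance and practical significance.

Statistically significant (p = 0.0065 < 0.05). Cohen's d = 0.57 indicates a medium effect size. Both statistical and practical significance should be considered.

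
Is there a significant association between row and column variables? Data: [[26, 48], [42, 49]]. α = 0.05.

χ² = 2.045. df = 1, critical = 3.841. Fail to reject H₀. No evidence of dependence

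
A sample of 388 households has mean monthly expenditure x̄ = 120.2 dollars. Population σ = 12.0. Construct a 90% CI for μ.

CI = x̄ ± z*(σ/√n) = 120.2 ± 1.645(12.0/√388) = 120.2 ± 1.0 = (119.2, 121.2)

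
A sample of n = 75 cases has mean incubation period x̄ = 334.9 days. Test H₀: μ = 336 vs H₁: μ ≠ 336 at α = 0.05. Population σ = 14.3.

z = (x̄ - μ₀)/(σ/√n) = (334.9 - 336)/(14.3/√75) = -0.666. Critical value: ±1.96. Since |-0.666| ≤ 1.96, Fail to reject H₀.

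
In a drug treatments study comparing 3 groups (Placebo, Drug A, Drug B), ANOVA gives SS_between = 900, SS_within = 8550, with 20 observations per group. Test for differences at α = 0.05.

df_between = 2, df_within = 57. F = MS_between/MS_within = 450.0/150.0 = 3.0. F_crit ≈ 3.159. Fail to reject H₀.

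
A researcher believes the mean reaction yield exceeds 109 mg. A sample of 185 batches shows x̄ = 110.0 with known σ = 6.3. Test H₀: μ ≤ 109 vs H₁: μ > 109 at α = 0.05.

z = 2.159. Critical value: 1.645. Reject H₀.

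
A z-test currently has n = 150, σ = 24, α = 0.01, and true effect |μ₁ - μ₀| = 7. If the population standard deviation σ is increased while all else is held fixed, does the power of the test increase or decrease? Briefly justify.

Power decreases: a larger σ inflates the standard error σ/√n, pulling the sampling distribution under H₁ back toward the critical value.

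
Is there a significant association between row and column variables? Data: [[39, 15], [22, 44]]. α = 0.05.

χ² = 17.972. df = 1, critical = 3.841. Reject H₀. Variables are dependent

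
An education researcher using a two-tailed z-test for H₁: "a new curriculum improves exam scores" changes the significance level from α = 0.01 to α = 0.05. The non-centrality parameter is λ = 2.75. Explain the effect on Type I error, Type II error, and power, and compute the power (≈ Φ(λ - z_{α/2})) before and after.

Increasing α from 0.01 to 0.05:
• Type I error rate increases (α is the Type I rate by definition).
• Critical value moves from z_{α/2} = 2.576 to 1.96, so power = Φ(λ - z_{α/2}) goes from Φ(2.75 - 2.576) = 0.569 to Φ(2.75 - 1.96) = 0.785.
• Type II error rate β = 1 - power therefore decreases (0.431 → 0.215).
Appropriate when false negatives are costly — here, keeping the old curriculum when the new one would have helped students.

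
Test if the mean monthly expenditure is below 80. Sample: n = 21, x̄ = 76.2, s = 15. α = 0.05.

t = (76.2 - 80)/(15/√21) = -1.161, df = 20. Critical t = -1.725. Fail to reject H₀.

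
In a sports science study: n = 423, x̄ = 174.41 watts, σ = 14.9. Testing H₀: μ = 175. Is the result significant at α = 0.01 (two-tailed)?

z = (174.41 - 175)/(14.9/√423) = -0.814. Since |z| ≤ 2.576, not significant at α = 0.01.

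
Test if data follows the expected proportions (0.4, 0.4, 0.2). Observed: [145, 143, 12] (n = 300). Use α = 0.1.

Expected: [120.0, 120.0, 60.0]. χ² = 48.017. df = 2, critical = 4.605. Reject H₀.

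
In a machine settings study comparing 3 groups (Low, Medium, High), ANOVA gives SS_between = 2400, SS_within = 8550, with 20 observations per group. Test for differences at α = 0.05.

df_between = 2, df_within = 57. F = MS_between/MS_within = 1200.0/150.0 = 8.0. F_crit ≈ 3.159. Reject H₀. At least one mean differs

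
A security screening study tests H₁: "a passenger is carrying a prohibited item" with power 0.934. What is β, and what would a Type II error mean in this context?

β = 1 - power = 1 - 0.934 = 0.066. A Type II error is failing to reject H₀ when H₀ is false (false negative) — here, failing to conclude that a passenger is carrying a prohibited item when in fact it is true. Consequence: letting a prohibited item through — security breach.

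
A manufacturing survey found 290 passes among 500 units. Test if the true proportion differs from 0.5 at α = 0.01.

p̂ = 0.58, p₀ = 0.5. z = (p̂ - p₀)/√(p₀(1-p₀)/n) = 3.578. Critical: ±2.576. Reject H₀.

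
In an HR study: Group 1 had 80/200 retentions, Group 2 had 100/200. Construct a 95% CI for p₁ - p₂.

p̂₁ = 0.4, p̂₂ = 0.5. Difference = -0.1. CI = (-0.197, -0.003)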